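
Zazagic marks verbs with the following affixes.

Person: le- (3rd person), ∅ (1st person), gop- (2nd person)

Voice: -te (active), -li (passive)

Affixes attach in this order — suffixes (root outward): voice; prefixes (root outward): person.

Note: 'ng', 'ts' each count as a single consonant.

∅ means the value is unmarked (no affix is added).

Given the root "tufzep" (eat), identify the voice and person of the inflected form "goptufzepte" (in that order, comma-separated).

active, 2nd person

Segment: gop-tufzep-te.
voice: -te → active.
person: gop- → 2nd person.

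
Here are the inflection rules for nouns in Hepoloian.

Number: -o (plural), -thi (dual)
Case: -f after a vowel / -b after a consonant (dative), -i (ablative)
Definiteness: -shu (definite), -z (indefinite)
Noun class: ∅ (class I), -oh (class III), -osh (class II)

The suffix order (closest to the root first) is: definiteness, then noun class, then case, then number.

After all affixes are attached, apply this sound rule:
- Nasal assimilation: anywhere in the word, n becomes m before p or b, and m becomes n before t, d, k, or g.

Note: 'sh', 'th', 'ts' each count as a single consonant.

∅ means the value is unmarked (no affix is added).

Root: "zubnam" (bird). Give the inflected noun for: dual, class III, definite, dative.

Attach definiteness definite -shu → zubnamshu.
Attach noun class class III -oh → zubnamshuoh.
Attach case dative -b (after consonant 'h') → zubnamshuohb.
Attach number dual -thi → zubnamshuohbthi.
Nasal assimilation: no change.

zubnamshuohbthi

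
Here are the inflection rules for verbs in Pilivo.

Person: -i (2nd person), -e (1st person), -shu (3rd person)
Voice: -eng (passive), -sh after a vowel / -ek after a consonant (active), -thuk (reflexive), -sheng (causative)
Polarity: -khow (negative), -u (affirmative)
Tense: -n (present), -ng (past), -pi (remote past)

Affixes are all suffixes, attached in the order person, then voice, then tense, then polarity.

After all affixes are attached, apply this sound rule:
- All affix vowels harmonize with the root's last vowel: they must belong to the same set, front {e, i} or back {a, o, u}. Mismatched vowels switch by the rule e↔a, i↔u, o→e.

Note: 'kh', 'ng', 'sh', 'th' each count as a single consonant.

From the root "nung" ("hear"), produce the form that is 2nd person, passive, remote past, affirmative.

nunguangpuu

Attach person 2nd person -i → nungi.
Attach voice passive -eng → nungieng.
Attach tense remote past -pi → nungiengpi.
Attach polarity affirmative -u → nungiengpiu.
Apply vowel harmony: nungiengpiu → nunguangpuu.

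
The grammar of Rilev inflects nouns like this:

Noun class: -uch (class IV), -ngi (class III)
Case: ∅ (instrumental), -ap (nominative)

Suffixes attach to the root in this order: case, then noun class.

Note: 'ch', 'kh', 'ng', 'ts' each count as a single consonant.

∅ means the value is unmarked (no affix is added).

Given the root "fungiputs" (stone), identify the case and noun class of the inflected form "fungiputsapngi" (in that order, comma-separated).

Segment: fungiputs-ap-ngi.
case: -ap → nominative.
noun class: -ngi → class III.

nominative, class III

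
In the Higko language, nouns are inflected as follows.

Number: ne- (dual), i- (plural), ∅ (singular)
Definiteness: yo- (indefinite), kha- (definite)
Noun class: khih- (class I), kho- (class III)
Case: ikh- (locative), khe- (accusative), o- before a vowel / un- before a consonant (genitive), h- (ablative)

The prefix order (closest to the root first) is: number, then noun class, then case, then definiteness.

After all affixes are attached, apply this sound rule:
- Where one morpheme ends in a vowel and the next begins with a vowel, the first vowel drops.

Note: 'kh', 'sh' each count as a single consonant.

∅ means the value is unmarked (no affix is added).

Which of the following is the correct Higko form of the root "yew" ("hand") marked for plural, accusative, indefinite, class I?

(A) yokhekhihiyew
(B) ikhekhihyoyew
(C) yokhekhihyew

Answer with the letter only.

A

Attach number plural i- → iyew.
Attach noun class class I khih- → khihiyew.
Attach case accusative khe- → khekhihiyew.
Attach definiteness indefinite yo- → yokhekhihiyew.
Vowel deletion: no change.
So the correct form is yokhekhihiyew, option (A).
(C) yokhekhihyew is wrong: it uses singular instead of plural for number.
(B) ikhekhihyoyew is wrong: it has the affixes in the wrong order.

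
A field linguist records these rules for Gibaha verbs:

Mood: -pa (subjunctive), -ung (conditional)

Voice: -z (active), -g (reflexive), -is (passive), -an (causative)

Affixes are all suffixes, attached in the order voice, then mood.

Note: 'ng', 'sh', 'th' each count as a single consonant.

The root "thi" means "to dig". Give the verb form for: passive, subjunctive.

thiispa

Attach voice passive -is → thiis.
Attach mood subjunctive -pa → thiispa.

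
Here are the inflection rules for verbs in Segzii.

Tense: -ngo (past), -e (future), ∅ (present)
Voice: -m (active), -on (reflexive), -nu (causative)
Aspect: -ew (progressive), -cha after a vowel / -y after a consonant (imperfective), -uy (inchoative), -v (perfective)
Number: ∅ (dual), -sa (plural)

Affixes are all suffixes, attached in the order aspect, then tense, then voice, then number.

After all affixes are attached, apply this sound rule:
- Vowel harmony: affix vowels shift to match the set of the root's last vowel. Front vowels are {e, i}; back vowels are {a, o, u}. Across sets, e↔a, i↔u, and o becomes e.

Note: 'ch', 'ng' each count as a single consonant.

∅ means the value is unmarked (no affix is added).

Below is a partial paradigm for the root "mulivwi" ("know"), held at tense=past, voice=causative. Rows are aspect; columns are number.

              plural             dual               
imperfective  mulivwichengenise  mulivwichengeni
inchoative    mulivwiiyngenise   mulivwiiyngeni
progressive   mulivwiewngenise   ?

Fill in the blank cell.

Attach aspect progressive -ew → mulivwiew.
Attach tense past -ngo → mulivwiewngo.
Attach voice causative -nu → mulivwiewngonu.
number = dual: zero marking, form stays mulivwiewngonu.
Apply vowel harmony: mulivwiewngonu → mulivwiewngeni.

mulivwiewngeni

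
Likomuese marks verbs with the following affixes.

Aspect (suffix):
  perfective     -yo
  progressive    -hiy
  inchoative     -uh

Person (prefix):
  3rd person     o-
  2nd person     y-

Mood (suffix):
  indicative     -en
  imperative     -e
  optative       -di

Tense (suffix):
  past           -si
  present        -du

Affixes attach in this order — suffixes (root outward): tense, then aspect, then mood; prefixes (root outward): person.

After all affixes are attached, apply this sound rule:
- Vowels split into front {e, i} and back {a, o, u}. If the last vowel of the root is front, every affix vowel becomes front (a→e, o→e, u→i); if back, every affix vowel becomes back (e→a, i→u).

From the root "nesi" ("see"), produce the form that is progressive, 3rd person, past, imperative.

Attach tense past -si → nesisi.
Attach person 3rd person o- → onesisi.
Attach aspect progressive -hiy → onesisihiy.
Attach mood imperative -e → onesisihiye.
Apply vowel harmony: onesisihiye → enesisihiye.

enesisihiye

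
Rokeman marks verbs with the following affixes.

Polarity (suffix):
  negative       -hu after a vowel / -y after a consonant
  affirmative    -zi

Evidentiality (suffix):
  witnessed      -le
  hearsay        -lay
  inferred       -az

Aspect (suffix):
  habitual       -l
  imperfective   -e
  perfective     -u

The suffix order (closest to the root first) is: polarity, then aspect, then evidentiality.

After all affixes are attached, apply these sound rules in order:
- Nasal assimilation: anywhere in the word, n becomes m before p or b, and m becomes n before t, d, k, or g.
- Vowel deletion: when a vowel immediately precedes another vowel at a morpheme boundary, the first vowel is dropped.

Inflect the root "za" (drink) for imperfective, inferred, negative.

zahaz

Attach polarity negative -hu (after vowel 'a') → zahu.
Attach aspect imperfective -e → zahue.
Attach evidentiality inferred -az → zahueaz.
Nasal assimilation: no change.
Apply vowel deletion: zahueaz → zahaz.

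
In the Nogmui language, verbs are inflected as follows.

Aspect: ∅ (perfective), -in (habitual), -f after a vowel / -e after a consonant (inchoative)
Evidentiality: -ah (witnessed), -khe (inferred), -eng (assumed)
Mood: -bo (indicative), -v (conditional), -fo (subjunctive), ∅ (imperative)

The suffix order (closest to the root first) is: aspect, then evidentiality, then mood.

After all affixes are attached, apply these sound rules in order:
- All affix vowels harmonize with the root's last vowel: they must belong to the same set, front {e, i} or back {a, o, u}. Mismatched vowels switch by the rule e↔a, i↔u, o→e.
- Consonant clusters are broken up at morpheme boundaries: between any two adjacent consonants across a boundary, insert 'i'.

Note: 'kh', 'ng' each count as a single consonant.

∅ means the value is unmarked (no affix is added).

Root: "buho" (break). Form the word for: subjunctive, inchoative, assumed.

buhofangifo

Attach aspect inchoative -f (after vowel 'o') → buhof.
Attach evidentiality assumed -eng → buhofeng.
Attach mood subjunctive -fo → buhofengfo.
Apply vowel harmony: buhofengfo → buhofangfo.
Apply epenthesis: buhofangfo → buhofangifo.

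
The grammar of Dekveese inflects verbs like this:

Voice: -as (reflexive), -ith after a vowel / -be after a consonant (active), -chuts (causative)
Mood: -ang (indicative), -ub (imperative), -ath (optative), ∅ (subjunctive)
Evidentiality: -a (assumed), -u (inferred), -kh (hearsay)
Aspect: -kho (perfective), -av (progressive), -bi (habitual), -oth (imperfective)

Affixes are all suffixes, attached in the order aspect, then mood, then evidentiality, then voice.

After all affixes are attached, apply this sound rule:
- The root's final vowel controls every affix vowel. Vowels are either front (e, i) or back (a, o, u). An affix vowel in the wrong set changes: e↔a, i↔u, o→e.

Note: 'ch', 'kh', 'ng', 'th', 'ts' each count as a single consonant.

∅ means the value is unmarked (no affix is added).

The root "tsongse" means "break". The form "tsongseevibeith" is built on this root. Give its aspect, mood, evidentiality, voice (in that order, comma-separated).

progressive, imperative, assumed, active

Segment: tsongse-av-ub-a-ith.
aspect: -av → progressive.
mood: -ub → imperative.
evidentiality: -a → assumed.
voice: -ith/be → active.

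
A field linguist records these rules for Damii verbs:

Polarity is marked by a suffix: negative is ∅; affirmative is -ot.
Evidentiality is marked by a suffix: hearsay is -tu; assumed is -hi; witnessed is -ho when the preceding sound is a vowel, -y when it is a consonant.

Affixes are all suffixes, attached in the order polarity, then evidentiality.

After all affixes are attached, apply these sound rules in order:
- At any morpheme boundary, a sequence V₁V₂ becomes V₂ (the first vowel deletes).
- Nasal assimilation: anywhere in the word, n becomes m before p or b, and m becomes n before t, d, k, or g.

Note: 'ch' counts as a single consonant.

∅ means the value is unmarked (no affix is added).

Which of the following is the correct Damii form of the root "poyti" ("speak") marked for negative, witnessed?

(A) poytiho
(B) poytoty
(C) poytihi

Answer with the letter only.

A

polarity = negative: zero marking, form stays poyti.
Attach evidentiality witnessed -ho (after vowel 'i') → poytiho.
Vowel deletion: no change.
Nasal assimilation: no change.
So the correct form is poytiho, option (A).
(C) poytihi is wrong: it uses assumed instead of witnessed for evidentiality.
(B) poytoty is wrong: it uses affirmative instead of negative for polarity.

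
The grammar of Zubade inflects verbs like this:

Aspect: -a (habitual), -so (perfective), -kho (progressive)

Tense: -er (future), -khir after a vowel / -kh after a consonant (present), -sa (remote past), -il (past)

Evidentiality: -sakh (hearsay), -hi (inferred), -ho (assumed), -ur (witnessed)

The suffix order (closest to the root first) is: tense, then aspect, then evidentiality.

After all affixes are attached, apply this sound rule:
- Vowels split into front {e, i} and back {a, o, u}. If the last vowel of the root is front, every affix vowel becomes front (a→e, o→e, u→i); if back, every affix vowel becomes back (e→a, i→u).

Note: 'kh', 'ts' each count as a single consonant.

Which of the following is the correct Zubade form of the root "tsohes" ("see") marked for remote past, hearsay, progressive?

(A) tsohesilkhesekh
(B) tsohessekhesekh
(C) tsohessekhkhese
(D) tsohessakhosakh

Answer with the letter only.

Attach tense remote past -sa → tsohessa.
Attach aspect progressive -kho → tsohessakho.
Attach evidentiality hearsay -sakh → tsohessakhosakh.
Apply vowel harmony: tsohessakhosakh → tsohessekhesekh.
So the correct form is tsohessekhesekh, option (B).
(D) tsohessakhosakh is wrong: it fails to apply the sound rule(s).
(A) tsohesilkhesekh is wrong: it uses past instead of remote past for tense.
(C) tsohessekhkhese is wrong: it has the affixes in the wrong order.

B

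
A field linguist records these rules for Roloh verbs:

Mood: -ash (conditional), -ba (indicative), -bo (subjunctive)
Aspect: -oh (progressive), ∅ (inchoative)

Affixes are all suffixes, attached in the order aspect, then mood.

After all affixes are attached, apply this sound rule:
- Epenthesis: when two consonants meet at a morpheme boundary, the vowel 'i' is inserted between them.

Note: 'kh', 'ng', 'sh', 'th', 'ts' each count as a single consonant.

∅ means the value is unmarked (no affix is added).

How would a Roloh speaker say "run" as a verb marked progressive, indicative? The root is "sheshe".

shesheohiba

Attach aspect progressive -oh → shesheoh.
Attach mood indicative -ba → shesheohba.
Apply epenthesis: shesheohba → shesheohiba.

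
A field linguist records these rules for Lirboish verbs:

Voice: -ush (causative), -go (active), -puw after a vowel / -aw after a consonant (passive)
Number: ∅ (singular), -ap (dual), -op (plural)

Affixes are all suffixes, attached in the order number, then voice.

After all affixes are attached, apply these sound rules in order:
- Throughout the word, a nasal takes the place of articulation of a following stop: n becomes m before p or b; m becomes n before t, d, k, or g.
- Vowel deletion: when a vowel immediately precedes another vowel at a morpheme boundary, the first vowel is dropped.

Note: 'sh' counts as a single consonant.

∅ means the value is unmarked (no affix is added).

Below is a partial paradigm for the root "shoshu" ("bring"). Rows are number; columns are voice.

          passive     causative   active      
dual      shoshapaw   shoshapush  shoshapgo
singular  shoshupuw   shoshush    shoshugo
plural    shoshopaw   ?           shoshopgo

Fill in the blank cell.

Attach number plural -op → shoshuop.
Attach voice causative -ush → shoshuopush.
Nasal assimilation: no change.
Apply vowel deletion: shoshuopush → shoshopush.

shoshopush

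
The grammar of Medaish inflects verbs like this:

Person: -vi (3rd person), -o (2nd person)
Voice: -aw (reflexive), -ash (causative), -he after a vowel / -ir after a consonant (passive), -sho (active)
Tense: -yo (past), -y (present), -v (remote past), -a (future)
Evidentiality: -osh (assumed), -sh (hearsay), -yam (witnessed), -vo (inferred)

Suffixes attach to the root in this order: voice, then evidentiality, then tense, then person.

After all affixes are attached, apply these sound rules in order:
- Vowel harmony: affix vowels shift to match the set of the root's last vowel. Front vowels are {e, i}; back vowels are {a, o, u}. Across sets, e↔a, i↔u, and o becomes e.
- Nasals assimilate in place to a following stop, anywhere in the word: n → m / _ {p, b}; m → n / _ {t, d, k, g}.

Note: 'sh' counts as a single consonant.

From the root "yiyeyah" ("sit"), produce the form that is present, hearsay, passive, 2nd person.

Attach voice passive -ir (after consonant 'h') → yiyeyahir.
Attach evidentiality hearsay -sh → yiyeyahirsh.
Attach tense present -y → yiyeyahirshy.
Attach person 2nd person -o → yiyeyahirshyo.
Apply vowel harmony: yiyeyahirshyo → yiyeyahurshyo.
Nasal assimilation: no change.

yiyeyahurshyo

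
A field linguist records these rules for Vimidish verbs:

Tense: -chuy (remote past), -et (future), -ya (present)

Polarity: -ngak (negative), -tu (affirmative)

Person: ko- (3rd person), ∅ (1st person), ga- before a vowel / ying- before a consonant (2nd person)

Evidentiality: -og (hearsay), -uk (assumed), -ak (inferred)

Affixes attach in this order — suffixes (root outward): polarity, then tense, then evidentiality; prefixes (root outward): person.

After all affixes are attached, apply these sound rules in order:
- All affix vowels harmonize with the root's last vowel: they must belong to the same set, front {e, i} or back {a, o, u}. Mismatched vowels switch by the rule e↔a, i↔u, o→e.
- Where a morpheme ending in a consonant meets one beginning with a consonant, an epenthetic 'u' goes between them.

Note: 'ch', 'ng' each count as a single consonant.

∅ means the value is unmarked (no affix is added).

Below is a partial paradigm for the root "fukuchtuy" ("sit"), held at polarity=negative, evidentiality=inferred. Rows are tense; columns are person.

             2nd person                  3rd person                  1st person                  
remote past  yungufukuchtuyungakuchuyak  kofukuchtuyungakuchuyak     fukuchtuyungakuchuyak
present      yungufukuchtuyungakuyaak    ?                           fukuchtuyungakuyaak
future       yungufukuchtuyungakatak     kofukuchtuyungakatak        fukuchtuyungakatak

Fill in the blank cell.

Attach person 3rd person ko- → kofukuchtuy.
Attach polarity negative -ngak → kofukuchtuyngak.
Attach tense present -ya → kofukuchtuyngakya.
Attach evidentiality inferred -ak → kofukuchtuyngakyaak.
Vowel harmony: no change.
Apply epenthesis: kofukuchtuyngakyaak → kofukuchtuyungakuyaak.

kofukuchtuyungakuyaak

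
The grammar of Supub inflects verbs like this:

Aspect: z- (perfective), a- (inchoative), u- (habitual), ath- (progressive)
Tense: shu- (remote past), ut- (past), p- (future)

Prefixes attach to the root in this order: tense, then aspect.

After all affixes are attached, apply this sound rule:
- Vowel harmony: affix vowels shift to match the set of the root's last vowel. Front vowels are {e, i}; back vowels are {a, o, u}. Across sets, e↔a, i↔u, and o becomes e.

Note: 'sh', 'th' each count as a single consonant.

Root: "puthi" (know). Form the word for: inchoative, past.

eitputhi

Attach tense past ut- → utputhi.
Attach aspect inchoative a- → autputhi.
Apply vowel harmony: autputhi → eitputhi.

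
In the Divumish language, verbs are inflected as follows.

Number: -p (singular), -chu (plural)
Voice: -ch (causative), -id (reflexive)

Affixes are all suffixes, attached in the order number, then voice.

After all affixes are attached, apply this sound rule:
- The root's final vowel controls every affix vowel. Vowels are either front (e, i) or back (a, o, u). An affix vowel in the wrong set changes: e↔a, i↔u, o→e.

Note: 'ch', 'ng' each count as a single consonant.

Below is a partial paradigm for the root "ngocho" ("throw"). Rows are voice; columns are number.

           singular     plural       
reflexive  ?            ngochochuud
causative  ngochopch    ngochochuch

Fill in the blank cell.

Attach number singular -p → ngochop.
Attach voice reflexive -id → ngochopid.
Apply vowel harmony: ngochopid → ngochopud.

ngochopud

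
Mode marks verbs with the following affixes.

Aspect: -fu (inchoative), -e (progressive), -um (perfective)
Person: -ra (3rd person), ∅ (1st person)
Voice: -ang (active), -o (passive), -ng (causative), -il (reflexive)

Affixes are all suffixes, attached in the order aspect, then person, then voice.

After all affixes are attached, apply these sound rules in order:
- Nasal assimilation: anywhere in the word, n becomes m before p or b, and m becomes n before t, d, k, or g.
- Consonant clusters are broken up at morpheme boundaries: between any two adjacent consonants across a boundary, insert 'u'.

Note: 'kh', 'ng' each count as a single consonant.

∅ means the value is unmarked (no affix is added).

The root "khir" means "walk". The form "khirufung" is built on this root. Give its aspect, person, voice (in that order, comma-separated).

inchoative, 1st person, causative

Segment: khir-fu-ng.
aspect: -fu → inchoative.
person: ∅ → 1st person.
voice: -ng → causative.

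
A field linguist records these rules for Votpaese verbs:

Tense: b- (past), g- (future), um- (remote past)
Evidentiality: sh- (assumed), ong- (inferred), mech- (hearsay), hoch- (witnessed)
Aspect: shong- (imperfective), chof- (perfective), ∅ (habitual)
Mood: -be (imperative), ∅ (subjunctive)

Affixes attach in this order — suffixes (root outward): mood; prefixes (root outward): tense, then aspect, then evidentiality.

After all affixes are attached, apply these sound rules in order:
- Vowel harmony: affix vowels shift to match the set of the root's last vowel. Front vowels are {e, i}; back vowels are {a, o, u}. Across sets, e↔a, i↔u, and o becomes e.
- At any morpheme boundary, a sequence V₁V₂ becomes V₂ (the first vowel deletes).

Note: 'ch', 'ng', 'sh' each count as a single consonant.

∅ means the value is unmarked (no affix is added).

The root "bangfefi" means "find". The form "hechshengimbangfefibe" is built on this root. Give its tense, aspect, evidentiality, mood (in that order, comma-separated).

Segment: hoch-shong-um-bangfefi-be.
tense: um- → remote past.
aspect: shong- → imperfective.
evidentiality: hoch- → witnessed.
mood: -be → imperative.

remote past, imperfective, witnessed, imperative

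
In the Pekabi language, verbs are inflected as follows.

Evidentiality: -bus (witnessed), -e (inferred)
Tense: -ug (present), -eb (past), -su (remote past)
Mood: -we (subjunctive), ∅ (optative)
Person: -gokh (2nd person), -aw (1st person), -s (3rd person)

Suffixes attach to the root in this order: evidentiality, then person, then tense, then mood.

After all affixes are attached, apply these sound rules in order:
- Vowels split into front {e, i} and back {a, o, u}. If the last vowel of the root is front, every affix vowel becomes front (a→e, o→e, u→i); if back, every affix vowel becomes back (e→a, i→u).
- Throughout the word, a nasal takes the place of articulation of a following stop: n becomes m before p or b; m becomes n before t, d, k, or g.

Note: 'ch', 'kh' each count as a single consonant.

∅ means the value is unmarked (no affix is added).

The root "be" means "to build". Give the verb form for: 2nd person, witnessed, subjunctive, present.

bebisgekhigwe

Attach evidentiality witnessed -bus → bebus.
Attach person 2nd person -gokh → bebusgokh.
Attach tense present -ug → bebusgokhug.
Attach mood subjunctive -we → bebusgokhugwe.
Apply vowel harmony: bebusgokhugwe → bebisgekhigwe.
Nasal assimilation: no change.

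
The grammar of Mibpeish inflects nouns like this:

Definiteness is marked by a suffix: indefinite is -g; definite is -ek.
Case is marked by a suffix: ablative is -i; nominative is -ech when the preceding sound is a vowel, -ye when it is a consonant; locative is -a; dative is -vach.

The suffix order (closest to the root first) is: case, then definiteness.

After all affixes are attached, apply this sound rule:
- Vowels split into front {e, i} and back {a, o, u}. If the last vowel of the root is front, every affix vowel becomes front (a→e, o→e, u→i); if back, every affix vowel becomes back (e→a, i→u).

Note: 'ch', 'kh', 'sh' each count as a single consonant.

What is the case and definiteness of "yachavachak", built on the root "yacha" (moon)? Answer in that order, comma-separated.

Segment: yacha-vach-ek.
case: -vach → dative.
definiteness: -ek → definite.

dative, definite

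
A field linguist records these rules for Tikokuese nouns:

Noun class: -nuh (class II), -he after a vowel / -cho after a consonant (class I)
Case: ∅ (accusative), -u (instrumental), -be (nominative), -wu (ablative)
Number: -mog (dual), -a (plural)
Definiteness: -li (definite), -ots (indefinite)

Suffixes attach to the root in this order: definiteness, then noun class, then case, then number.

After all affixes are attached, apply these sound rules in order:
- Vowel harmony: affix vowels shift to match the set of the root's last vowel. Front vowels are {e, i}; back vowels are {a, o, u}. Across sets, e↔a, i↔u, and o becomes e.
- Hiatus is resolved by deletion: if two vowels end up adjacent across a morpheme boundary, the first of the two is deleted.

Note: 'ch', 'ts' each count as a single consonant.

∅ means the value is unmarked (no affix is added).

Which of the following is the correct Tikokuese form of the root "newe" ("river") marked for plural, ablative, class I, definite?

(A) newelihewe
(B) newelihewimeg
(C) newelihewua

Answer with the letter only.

A

Attach definiteness definite -li → neweli.
Attach noun class class I -he (after vowel 'i') → newelihe.
Attach case ablative -wu → newelihewu.
Attach number plural -a → newelihewua.
Apply vowel harmony: newelihewua → newelihewie.
Apply vowel deletion: newelihewie → newelihewe.
So the correct form is newelihewe, option (A).
(C) newelihewua is wrong: it fails to apply the sound rule(s).
(B) newelihewimeg is wrong: it uses dual instead of plural for number.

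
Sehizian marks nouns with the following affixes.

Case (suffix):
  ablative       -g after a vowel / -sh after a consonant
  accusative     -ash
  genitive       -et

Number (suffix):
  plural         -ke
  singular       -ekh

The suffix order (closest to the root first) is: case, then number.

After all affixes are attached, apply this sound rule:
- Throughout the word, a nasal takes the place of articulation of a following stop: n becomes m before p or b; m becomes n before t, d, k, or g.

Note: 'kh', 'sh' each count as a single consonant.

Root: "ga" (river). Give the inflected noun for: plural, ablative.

Attach case ablative -g (after vowel 'a') → gag.
Attach number plural -ke → gagke.
Nasal assimilation: no change.

gagke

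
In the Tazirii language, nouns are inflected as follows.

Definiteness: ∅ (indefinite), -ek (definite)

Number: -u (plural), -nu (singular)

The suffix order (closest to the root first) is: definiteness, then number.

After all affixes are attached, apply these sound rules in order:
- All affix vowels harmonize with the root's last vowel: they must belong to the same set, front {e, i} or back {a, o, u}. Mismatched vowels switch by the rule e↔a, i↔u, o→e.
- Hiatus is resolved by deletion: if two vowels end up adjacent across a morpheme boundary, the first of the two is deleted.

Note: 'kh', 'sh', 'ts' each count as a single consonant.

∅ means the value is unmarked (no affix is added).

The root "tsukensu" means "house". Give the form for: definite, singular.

tsukensaknu

Attach definiteness definite -ek → tsukensuek.
Attach number singular -nu → tsukensueknu.
Apply vowel harmony: tsukensueknu → tsukensuaknu.
Apply vowel deletion: tsukensuaknu → tsukensaknu.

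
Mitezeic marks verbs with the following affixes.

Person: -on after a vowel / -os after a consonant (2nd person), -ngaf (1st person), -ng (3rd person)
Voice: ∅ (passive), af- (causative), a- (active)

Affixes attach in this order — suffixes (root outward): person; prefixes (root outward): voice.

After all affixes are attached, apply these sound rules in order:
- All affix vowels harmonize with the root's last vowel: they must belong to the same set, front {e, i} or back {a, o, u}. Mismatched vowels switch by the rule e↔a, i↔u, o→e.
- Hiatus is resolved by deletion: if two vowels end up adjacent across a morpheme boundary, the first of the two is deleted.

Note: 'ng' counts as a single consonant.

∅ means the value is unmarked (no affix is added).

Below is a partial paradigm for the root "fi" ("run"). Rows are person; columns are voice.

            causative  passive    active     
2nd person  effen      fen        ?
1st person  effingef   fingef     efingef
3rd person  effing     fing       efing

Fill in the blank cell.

efen

Attach person 2nd person -on (after vowel 'i') → fion.
Attach voice active a- → afion.
Apply vowel harmony: afion → efien.
Apply vowel deletion: efien → efen.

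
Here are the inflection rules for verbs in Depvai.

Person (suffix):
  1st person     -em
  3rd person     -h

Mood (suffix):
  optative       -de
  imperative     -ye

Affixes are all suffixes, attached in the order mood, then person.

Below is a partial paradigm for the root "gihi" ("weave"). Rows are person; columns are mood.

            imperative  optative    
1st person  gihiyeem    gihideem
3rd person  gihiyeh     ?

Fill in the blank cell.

gihideh

Attach mood optative -de → gihide.
Attach person 3rd person -h → gihideh.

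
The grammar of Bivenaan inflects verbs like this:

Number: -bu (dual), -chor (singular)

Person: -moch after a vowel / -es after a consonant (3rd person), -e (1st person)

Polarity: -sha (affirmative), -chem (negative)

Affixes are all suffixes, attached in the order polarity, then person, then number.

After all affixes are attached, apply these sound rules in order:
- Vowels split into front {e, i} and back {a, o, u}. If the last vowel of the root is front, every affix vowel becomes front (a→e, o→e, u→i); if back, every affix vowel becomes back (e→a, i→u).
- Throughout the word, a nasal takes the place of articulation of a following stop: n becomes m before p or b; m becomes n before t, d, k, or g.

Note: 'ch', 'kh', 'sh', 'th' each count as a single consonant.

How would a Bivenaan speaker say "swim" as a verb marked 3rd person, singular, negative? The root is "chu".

chuchamaschor

Attach polarity negative -chem → chuchem.
Attach person 3rd person -es (after consonant 'm') → chuchemes.
Attach number singular -chor → chuchemeschor.
Apply vowel harmony: chuchemeschor → chuchamaschor.
Nasal assimilation: no change.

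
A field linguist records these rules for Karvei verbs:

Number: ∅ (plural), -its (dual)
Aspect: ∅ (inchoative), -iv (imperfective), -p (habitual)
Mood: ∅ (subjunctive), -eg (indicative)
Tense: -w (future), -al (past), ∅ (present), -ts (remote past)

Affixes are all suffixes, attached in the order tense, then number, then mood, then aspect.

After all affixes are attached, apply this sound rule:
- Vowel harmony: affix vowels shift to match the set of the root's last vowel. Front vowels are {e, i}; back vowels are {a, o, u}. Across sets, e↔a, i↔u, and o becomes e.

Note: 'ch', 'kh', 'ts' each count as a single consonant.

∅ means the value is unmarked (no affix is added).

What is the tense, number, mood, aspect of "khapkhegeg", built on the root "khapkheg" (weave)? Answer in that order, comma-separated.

present, plural, indicative, inchoative

Segment: khapkheg-eg.
tense: ∅ → present.
number: ∅ → plural.
mood: -eg → indicative.
aspect: ∅ → inchoative.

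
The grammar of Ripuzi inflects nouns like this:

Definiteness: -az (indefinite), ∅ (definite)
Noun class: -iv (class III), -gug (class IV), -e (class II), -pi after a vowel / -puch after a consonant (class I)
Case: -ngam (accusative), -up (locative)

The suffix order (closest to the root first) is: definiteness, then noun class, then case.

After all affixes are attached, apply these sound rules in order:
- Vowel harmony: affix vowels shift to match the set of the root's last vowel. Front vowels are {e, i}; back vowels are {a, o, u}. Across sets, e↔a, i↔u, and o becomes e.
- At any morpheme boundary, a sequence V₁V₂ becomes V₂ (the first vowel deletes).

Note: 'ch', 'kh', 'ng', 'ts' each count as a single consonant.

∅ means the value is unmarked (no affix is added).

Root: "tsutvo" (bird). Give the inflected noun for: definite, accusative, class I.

definiteness = definite: zero marking, form stays tsutvo.
Attach noun class class I -pi (after vowel 'o') → tsutvopi.
Attach case accusative -ngam → tsutvopingam.
Apply vowel harmony: tsutvopingam → tsutvopungam.
Vowel deletion: no change.

tsutvopungam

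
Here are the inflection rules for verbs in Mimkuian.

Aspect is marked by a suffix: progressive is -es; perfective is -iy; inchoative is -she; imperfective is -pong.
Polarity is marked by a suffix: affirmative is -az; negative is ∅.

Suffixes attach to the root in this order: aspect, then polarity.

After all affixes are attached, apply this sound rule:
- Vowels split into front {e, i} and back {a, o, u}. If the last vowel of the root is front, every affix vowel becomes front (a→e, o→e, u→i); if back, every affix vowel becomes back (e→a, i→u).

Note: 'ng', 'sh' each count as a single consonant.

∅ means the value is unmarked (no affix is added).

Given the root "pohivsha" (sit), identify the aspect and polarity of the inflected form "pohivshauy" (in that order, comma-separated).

Segment: pohivsha-iy.
aspect: -iy → perfective.
polarity: ∅ → negative.

perfective, negative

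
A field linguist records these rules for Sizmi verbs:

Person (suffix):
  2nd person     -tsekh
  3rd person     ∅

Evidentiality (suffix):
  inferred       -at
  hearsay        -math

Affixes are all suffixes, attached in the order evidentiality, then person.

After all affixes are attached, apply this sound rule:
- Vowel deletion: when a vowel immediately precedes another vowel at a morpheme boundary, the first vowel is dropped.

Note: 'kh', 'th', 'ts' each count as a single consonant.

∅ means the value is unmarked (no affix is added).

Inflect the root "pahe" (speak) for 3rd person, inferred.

Attach evidentiality inferred -at → paheat.
person = 3rd person: zero marking, form stays paheat.
Apply vowel deletion: paheat → pahat.

pahat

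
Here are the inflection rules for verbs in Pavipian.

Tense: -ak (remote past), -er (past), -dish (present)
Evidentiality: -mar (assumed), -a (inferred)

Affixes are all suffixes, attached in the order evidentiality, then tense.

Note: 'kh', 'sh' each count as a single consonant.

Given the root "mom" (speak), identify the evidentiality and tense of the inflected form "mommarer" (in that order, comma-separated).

Segment: mom-mar-er.
evidentiality: -mar → assumed.
tense: -er → past.

assumed, past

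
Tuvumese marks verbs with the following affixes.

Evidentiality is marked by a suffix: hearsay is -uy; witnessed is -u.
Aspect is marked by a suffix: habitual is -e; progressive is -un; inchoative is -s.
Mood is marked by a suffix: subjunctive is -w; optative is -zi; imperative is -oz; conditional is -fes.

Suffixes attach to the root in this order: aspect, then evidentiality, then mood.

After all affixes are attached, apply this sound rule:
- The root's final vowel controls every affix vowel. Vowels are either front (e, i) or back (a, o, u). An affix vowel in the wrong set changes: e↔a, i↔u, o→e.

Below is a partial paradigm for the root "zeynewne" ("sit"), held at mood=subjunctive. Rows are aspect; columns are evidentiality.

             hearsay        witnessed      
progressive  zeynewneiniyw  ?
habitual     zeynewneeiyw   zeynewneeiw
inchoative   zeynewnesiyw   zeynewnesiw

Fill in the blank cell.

Attach aspect progressive -un → zeynewneun.
Attach evidentiality witnessed -u → zeynewneunu.
Attach mood subjunctive -w → zeynewneunuw.
Apply vowel harmony: zeynewneunuw → zeynewneiniw.

zeynewneiniw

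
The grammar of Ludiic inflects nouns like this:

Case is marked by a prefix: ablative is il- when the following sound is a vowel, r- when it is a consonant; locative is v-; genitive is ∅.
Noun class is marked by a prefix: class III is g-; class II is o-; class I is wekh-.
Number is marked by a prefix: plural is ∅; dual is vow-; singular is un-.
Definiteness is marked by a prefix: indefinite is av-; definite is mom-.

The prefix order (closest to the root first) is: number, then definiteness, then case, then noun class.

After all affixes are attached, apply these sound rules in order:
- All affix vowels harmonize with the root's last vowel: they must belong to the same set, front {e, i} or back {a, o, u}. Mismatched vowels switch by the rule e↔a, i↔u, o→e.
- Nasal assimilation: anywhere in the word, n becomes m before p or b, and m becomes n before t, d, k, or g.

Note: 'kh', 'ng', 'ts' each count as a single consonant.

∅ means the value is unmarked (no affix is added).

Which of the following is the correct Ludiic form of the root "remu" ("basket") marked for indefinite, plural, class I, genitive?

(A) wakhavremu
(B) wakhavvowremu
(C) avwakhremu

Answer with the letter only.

number = plural: zero marking, form stays remu.
Attach definiteness indefinite av- → avremu.
case = genitive: zero marking, form stays avremu.
Attach noun class class I wekh- → wekhavremu.
Apply vowel harmony: wekhavremu → wakhavremu.
Nasal assimilation: no change.
So the correct form is wakhavremu, option (A).
(C) avwakhremu is wrong: it has the affixes in the wrong order.
(B) wakhavvowremu is wrong: it uses dual instead of plural for number.

A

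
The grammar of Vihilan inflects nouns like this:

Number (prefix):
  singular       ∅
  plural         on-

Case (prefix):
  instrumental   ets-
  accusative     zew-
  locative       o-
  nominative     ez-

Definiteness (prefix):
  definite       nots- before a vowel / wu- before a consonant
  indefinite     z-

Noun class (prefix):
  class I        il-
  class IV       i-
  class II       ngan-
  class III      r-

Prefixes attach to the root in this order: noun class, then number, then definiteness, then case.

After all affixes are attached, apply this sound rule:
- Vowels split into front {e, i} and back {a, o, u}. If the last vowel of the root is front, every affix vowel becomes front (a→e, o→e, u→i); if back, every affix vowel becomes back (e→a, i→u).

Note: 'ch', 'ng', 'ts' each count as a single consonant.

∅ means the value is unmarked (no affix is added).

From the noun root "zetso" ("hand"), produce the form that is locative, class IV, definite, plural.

Attach noun class class IV i- → izetso.
Attach number plural on- → onizetso.
Attach definiteness definite nots- (before vowel 'o') → notsonizetso.
Attach case locative o- → onotsonizetso.
Apply vowel harmony: onotsonizetso → onotsonuzetso.

onotsonuzetso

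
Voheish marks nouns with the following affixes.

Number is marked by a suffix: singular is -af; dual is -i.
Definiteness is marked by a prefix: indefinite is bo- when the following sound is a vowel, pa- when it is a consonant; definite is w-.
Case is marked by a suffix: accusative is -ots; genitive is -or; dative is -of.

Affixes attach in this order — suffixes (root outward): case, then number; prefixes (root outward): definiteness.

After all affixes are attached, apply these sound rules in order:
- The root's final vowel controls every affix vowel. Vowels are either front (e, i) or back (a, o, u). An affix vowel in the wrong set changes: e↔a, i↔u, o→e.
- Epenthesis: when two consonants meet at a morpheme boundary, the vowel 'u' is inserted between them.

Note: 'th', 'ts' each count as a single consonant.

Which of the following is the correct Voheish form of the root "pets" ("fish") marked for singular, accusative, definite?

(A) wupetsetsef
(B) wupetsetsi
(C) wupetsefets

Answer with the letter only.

A

Attach definiteness definite w- → wpets.
Attach case accusative -ots → wpetsots.
Attach number singular -af → wpetsotsaf.
Apply vowel harmony: wpetsotsaf → wpetsetsef.
Apply epenthesis: wpetsetsef → wupetsetsef.
So the correct form is wupetsetsef, option (A).
(B) wupetsetsi is wrong: it uses dual instead of singular for number.
(C) wupetsefets is wrong: it has the affixes in the wrong order.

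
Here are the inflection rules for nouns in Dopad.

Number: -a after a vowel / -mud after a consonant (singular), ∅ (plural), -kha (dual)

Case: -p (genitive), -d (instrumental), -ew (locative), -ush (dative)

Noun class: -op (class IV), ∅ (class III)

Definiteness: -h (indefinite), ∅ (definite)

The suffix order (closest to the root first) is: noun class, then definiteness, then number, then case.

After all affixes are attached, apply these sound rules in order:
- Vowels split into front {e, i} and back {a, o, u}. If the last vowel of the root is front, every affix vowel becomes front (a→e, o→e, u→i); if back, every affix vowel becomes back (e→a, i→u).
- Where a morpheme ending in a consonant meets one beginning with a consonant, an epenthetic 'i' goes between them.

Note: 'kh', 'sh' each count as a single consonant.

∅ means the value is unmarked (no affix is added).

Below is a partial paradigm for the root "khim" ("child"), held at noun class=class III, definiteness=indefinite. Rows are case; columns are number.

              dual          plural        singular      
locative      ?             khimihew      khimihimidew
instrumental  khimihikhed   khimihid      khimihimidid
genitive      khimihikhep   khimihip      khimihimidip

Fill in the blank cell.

khimihikheew

noun class = class III: zero marking, form stays khim.
Attach definiteness indefinite -h → khimh.
Attach number dual -kha → khimhkha.
Attach case locative -ew → khimhkhaew.
Apply vowel harmony: khimhkhaew → khimhkheew.
Apply epenthesis: khimhkheew → khimihikheew.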